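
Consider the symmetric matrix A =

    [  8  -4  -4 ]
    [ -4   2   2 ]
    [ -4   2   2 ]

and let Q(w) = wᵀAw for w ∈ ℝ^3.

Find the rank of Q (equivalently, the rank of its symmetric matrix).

1

Row-reducing A symmetrically gives the diagonal entries 8, 0, 0.
Counting signs: 1 positive, 2 zero.
The rank is the number of nonzero pivots: 1.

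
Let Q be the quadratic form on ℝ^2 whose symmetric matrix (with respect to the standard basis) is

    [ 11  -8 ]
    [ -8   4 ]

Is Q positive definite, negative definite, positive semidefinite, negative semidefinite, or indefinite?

For the 2×2 matrix [[11, -8], [-8, 4]]: det = 11·4 − (-8)² = -20, trace = 15.
det < 0 so the eigenvalues have opposite signs; the form is indefinite.

indefinite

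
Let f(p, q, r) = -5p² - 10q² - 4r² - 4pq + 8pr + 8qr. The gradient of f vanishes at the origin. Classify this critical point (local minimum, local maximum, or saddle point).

local maximum

The Hessian at the origin is H = [[-10, -4, 8], [-4, -20, 8], [8, 8, -8]].
Applying the same elementary operations to the rows and columns of H produces a congruent diagonal matrix with entries -10, -92/5, -8/23.
So there are 3 negative pivots.
H is negative definite, so the origin is a strict local maximum.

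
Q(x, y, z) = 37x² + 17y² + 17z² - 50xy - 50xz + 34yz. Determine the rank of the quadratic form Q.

2

Write A = [[37, -25, -25], [-25, 17, 17], [-25, 17, 17]].
Row-reducing A symmetrically gives the diagonal entries 37, 4/37, 0.
Counting signs: 2 positive, 1 zero.
The rank is the number of nonzero pivots: 2.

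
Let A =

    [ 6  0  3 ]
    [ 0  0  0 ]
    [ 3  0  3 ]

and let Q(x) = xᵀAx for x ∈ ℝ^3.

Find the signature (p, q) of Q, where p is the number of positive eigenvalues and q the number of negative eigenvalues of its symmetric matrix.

Applying the same elementary operations to the rows and columns of A produces a congruent diagonal matrix with entries 6, 0, 3/2.
Counting signs: 2 positive, 1 zero.

(2, 0)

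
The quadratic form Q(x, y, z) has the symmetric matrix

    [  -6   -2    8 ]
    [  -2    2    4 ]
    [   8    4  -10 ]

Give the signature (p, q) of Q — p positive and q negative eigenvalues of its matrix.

(1, 1)

Applying the same elementary operations to the rows and columns of A produces a congruent diagonal matrix with entries -6, 8/3, 0.
That gives 1 positive, 1 negative, 1 zero pivots.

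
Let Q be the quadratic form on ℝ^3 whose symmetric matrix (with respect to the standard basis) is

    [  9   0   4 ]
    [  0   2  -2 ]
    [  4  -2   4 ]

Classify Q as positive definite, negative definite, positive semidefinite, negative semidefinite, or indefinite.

positive definite

Leading principal minors: Δ_1 = 9, Δ_2 = 18, Δ_3 = 4.
All leading principal minors are positive, so by Sylvester's criterion Q is positive definite.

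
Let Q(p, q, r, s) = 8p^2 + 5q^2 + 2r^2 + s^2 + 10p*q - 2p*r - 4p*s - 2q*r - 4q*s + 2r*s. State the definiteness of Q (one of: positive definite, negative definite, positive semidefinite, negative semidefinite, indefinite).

Write A = [[8, 5, -1, -2], [5, 5, -1, -2], [-1, -1, 2, 1], [-2, -2, 1, 1]].
Row-reducing A symmetrically gives the diagonal entries 8, 15/8, 9/5, 0.
That gives 3 positive, 1 zero pivots.
Hence Q is positive semidefinite.

positive semidefinite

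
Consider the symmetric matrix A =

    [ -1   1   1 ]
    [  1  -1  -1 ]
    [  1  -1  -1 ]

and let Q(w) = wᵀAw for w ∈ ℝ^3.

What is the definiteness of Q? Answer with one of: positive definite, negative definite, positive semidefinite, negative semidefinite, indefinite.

negative semidefinite

Applying the same elementary operations to the rows and columns of A produces a congruent diagonal matrix with entries -1, 0, 0.
So there are 1 negative, 2 zero pivots.
Hence Q is negative semidefinite.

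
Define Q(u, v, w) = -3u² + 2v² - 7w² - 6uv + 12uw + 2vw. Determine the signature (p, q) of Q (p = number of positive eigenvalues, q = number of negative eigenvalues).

The symmetric matrix is A = [[-3, -3, 6], [-3, 2, 1], [6, 1, -7]].
Applying the same elementary operations to the rows and columns of A produces a congruent diagonal matrix with entries -3, 5, 0.
Counting signs: 1 positive, 1 negative, 1 zero.

(1, 1)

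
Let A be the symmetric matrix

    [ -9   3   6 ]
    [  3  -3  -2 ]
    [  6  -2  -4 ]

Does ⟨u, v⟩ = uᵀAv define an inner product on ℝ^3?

no

Applying the same elementary operations to the rows and columns of A produces a congruent diagonal matrix with entries -9, -2, 0.
That gives 2 negative, 1 zero pivots.
Hence Q is negative semidefinite.
⟨·,·⟩ is an inner product exactly when A is positive definite.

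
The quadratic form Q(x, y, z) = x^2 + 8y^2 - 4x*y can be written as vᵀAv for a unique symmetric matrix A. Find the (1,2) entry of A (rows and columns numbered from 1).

The coefficient of x·y in Q is -4. For a symmetric A this equals A[1,2] + A[2,1] = 2·A[1,2].
So A[1,2] = -4/2 = -2.

-2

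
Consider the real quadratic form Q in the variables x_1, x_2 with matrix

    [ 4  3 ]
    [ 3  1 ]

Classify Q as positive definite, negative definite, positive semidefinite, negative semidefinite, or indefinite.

indefinite

For the 2×2 matrix [[4, 3], [3, 1]]: det = 4·1 − (3)² = -5, trace = 5.
det < 0 so the eigenvalues have opposite signs; the form is indefinite.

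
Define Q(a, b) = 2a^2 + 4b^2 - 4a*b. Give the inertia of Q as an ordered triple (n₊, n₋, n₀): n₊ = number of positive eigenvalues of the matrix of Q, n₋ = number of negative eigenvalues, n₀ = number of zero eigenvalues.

Write A = [[2, -2], [-2, 4]].
Applying the same elementary operations to the rows and columns of A produces a congruent diagonal matrix with entries 2, 2.
So there are 2 positive pivots.

(2, 0, 0)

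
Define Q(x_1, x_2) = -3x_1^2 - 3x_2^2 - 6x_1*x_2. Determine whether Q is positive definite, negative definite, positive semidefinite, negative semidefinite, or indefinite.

negative semidefinite

The associated matrix is A = [[-3, -3], [-3, -3]].
Symmetric row and column elimination reduces A to a congruent diagonal form with pivots -3, 0.
So there are 1 negative, 1 zero pivots.
Hence Q is negative semidefinite.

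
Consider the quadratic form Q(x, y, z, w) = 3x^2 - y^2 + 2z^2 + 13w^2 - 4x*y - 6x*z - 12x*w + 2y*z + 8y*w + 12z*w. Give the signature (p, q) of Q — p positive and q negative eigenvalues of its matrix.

Write A = [[3, -2, -3, -6], [-2, -1, 1, 4], [-3, 1, 2, 6], [-6, 4, 6, 13]].
Symmetric row and column elimination reduces A to a congruent diagonal form with pivots 3, -7/3, -4/7, 1.
That gives 2 positive, 2 negative pivots.

(2, 2)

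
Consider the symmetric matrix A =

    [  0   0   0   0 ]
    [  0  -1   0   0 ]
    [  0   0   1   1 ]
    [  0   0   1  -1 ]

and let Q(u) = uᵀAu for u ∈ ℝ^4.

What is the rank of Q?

Congruent diagonalization of A (simultaneous row and column reduction) yields pivots 0, -1, 1, -2.
Counting signs: 1 positive, 2 negative, 1 zero.
The rank is the number of nonzero pivots: 3.

3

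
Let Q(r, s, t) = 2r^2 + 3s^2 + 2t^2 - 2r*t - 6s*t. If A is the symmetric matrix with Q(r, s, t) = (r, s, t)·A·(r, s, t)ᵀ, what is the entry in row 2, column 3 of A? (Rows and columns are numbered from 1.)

-3

The coefficient of s·t in Q is -6. For a symmetric A this equals A[2,3] + A[3,2] = 2·A[2,3].
So A[2,3] = -6/2 = -3.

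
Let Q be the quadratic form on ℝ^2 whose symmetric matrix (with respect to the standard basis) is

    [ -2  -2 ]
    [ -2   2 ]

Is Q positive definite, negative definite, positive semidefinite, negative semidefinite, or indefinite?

For the 2×2 matrix [[-2, -2], [-2, 2]]: det = -2·2 − (-2)² = -8, trace = 0.
det < 0 so the eigenvalues have opposite signs; the form is indefinite.

indefinite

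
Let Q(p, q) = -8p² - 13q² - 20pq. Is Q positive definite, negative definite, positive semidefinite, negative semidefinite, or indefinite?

negative definite

The symmetric matrix is A = [[-8, -10], [-10, -13]].
Applying the same elementary operations to the rows and columns of A produces a congruent diagonal matrix with entries -8, -1/2.
That gives 2 negative pivots.
Hence Q is negative definite.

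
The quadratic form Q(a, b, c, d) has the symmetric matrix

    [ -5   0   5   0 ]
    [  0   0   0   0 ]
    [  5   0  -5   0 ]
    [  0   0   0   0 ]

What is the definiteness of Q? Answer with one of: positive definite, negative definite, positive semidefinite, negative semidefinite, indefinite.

Symmetric row and column elimination reduces A to a congruent diagonal form with pivots -5, 0, 0, 0.
So there are 1 negative, 3 zero pivots.
Hence Q is negative semidefinite.

negative semidefinite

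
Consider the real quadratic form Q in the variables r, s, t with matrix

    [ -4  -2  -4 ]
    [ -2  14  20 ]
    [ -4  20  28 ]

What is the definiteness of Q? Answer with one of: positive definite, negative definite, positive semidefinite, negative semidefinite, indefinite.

Row-reducing A symmetrically gives the diagonal entries -4, 15, -4/15.
So there are 1 positive, 2 negative pivots.
Hence Q is indefinite.

indefinite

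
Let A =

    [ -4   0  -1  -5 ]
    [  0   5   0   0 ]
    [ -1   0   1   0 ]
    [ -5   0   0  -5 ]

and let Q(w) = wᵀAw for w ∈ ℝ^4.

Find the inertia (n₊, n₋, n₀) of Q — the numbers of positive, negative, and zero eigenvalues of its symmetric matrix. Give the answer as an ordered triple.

Symmetric row and column elimination reduces A to a congruent diagonal form with pivots -4, 5, 5/4, 0.
That gives 2 positive, 1 negative, 1 zero pivots.

(2, 1, 1)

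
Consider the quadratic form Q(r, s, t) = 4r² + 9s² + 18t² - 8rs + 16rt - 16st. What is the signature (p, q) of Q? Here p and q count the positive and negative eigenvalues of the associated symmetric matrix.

(3, 0)

The associated matrix is A = [[4, -4, 8], [-4, 9, -8], [8, -8, 18]].
Symmetric row and column elimination reduces A to a congruent diagonal form with pivots 4, 5, 2.
So there are 3 positive pivots.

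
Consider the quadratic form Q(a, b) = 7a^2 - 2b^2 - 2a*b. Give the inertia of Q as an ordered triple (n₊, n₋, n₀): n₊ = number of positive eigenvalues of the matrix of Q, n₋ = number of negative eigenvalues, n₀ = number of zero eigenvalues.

(1, 1, 0)

The symmetric matrix is A = [[7, -1], [-1, -2]].
Row-reducing A symmetrically gives the diagonal entries 7, -15/7.
Counting signs: 1 positive, 1 negative.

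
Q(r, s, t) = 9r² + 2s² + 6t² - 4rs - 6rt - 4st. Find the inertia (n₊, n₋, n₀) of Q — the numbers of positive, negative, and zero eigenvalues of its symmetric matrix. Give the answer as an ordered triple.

The associated matrix is A = [[9, -2, -3], [-2, 2, -2], [-3, -2, 6]].
Applying the same elementary operations to the rows and columns of A produces a congruent diagonal matrix with entries 9, 14/9, 3/7.
That gives 3 positive pivots.

(3, 0, 0)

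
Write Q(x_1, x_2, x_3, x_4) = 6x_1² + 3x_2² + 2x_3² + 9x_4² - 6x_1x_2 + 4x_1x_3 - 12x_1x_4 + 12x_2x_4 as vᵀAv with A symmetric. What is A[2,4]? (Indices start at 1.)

The coefficient of x_2·x_4 in Q is 12. For a symmetric A this equals A[2,4] + A[4,2] = 2·A[2,4].
So A[2,4] = 12/2 = 6.

6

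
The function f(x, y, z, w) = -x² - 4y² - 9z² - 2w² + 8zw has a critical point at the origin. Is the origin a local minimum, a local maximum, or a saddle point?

The Hessian at the origin is H = [[-2, 0, 0, 0], [0, -8, 0, 0], [0, 0, -18, 8], [0, 0, 8, -4]].
Applying the same elementary operations to the rows and columns of H produces a congruent diagonal matrix with entries -2, -8, -18, -4/9.
Counting signs: 4 negative.
H is negative definite, so the origin is a strict local maximum.

local maximum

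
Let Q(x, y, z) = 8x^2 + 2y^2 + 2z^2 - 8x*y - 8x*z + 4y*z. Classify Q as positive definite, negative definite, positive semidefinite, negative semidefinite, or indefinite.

positive semidefinite

The symmetric matrix is A = [[8, -4, -4], [-4, 2, 2], [-4, 2, 2]].
Symmetric row and column elimination reduces A to a congruent diagonal form with pivots 8, 0, 0.
Counting signs: 1 positive, 2 zero.
Hence Q is positive semidefinite.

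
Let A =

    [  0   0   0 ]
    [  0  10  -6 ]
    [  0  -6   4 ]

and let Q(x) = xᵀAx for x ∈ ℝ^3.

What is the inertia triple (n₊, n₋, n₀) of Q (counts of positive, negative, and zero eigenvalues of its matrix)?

Congruent diagonalization of A (simultaneous row and column reduction) yields pivots 0, 10, 2/5.
Counting signs: 2 positive, 1 zero.

(2, 0, 1)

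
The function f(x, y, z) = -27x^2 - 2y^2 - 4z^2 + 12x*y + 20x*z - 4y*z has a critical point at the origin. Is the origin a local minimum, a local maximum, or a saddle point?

local maximum

The Hessian at the origin is H = [[-54, 12, 20], [12, -4, -4], [20, -4, -8]].
Congruent diagonalization of H (simultaneous row and column reduction) yields pivots -54, -4/3, -4/9.
So there are 3 negative pivots.
H is negative definite, so the origin is a strict local maximum.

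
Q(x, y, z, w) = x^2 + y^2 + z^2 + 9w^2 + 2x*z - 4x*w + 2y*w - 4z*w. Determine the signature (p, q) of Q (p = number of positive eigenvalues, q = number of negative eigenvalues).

The associated matrix is A = [[1, 0, 1, -2], [0, 1, 0, 1], [1, 0, 1, -2], [-2, 1, -2, 9]].
Symmetric row and column elimination reduces A to a congruent diagonal form with pivots 1, 1, 0, 4.
Counting signs: 3 positive, 1 zero.

(3, 0)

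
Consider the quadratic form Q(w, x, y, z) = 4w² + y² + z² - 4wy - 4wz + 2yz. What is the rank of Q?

The symmetric matrix is A = [[4, 0, -2, -2], [0, 0, 0, 0], [-2, 0, 1, 1], [-2, 0, 1, 1]].
Applying the same elementary operations to the rows and columns of A produces a congruent diagonal matrix with entries 4, 0, 0, 0.
So there are 1 positive, 3 zero pivots.
The rank is the number of nonzero pivots: 1.

1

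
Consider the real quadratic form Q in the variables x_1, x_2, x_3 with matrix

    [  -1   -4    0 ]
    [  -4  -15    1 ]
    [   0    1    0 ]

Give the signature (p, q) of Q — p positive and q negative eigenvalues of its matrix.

(1, 2)

Row-reducing A symmetrically gives the diagonal entries -1, 1, -1.
Counting signs: 1 positive, 2 negative.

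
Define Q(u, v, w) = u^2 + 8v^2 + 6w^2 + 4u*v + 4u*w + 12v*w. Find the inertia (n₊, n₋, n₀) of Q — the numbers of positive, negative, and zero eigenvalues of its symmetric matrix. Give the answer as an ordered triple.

(3, 0, 0)

Write A = [[1, 2, 2], [2, 8, 6], [2, 6, 6]].
Row-reducing A symmetrically gives the diagonal entries 1, 4, 1.
Counting signs: 3 positive.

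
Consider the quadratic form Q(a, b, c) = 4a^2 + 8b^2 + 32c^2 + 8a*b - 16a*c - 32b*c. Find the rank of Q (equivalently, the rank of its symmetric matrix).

The symmetric matrix is A = [[4, 4, -8], [4, 8, -16], [-8, -16, 32]].
Congruent diagonalization of A (simultaneous row and column reduction) yields pivots 4, 4, 0.
Counting signs: 2 positive, 1 zero.
The rank is the number of nonzero pivots: 2.

2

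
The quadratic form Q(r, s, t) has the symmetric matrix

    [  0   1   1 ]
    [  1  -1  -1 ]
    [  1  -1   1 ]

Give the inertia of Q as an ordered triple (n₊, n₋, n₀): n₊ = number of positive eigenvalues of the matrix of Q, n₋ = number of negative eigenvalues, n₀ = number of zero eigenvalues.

(2, 1, 0)

By Sylvester's law of inertia any congruent diagonalization of A has 2 positive, 1 negative and 0 zero entries.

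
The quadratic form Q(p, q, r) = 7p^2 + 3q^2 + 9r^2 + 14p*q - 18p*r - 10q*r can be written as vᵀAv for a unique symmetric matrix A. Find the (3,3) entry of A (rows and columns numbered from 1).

9

The coefficient of r^2 in Q is 9, and that is exactly A[3,3].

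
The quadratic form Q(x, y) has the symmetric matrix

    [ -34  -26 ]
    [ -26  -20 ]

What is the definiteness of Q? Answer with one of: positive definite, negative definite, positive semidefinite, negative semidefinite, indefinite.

Leading principal minors: Δ_1 = -34, Δ_2 = 4.
The signs alternate starting with Δ_1 < 0, so by Sylvester's criterion Q is negative definite.

negative definite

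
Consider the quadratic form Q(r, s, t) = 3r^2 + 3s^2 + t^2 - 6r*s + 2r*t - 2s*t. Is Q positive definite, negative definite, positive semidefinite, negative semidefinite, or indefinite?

positive semidefinite

The symmetric matrix is A = [[3, -3, 1], [-3, 3, -1], [1, -1, 1]].
Applying the same elementary operations to the rows and columns of A produces a congruent diagonal matrix with entries 3, 0, 2/3.
That gives 2 positive, 1 zero pivots.
Hence Q is positive semidefinite.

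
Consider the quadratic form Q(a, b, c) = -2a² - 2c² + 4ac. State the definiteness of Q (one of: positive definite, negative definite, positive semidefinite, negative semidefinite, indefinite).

Write A = [[-2, 0, 2], [0, 0, 0], [2, 0, -2]].
Symmetric row and column elimination reduces A to a congruent diagonal form with pivots -2, 0, 0.
Counting signs: 1 negative, 2 zero.
Hence Q is negative semidefinite.

negative semidefinite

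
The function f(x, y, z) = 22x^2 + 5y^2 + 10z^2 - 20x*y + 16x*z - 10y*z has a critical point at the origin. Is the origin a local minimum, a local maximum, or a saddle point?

The Hessian at the origin is H = [[44, -20, 16], [-20, 10, -10], [16, -10, 20]].
Applying the same elementary operations to the rows and columns of H produces a congruent diagonal matrix with entries 44, 10/11, 6.
Counting signs: 3 positive.
H is positive definite, so the origin is a strict local minimum.

local minimum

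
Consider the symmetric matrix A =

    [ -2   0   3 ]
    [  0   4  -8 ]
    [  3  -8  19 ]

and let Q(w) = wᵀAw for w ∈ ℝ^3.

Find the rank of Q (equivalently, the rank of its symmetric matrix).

3

Congruent diagonalization of A (simultaneous row and column reduction) yields pivots -2, 4, 15/2.
So there are 2 positive, 1 negative pivots.
The rank is the number of nonzero pivots: 3.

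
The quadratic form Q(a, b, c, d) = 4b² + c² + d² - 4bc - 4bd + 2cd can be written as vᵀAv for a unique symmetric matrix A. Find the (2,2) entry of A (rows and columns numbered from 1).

The coefficient of b² in Q is 4, and that is exactly A[2,2].

4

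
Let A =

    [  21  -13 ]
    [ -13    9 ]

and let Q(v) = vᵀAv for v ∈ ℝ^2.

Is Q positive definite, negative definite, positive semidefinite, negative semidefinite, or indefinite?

positive definite

For the 2×2 matrix [[21, -13], [-13, 9]]: det = 21·9 − (-13)² = 20, trace = 30.
det > 0 so both eigenvalues share the sign of the trace; trace = 30 > 0 ⇒ both positive.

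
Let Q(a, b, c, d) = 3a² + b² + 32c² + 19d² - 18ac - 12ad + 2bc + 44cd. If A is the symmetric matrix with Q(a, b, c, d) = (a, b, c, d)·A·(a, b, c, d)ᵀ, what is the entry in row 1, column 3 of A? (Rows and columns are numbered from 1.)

-9

The coefficient of a·c in Q is -18. For a symmetric A this equals A[1,3] + A[3,1] = 2·A[1,3].
So A[1,3] = -18/2 = -9.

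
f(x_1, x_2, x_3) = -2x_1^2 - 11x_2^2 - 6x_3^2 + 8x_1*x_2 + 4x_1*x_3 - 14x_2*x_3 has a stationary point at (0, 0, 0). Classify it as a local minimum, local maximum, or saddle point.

local maximum

The Hessian at the origin is H = [[-4, 8, 4], [8, -22, -14], [4, -14, -12]].
Symmetric row and column elimination reduces H to a congruent diagonal form with pivots -4, -6, -2.
Counting signs: 3 negative.
H is negative definite, so the origin is a strict local maximum.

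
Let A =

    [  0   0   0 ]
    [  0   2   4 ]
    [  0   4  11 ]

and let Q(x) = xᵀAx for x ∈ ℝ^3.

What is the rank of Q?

Symmetric row and column elimination reduces A to a congruent diagonal form with pivots 0, 2, 3.
Counting signs: 2 positive, 1 zero.
The rank is the number of nonzero pivots: 2.

2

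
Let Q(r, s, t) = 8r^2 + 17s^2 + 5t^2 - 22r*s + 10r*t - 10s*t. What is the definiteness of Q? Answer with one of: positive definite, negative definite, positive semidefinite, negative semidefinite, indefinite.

positive semidefinite

Write A = [[8, -11, 5], [-11, 17, -5], [5, -5, 5]].
Applying the same elementary operations to the rows and columns of A produces a congruent diagonal matrix with entries 8, 15/8, 0.
Counting signs: 2 positive, 1 zero.
Hence Q is positive semidefinite.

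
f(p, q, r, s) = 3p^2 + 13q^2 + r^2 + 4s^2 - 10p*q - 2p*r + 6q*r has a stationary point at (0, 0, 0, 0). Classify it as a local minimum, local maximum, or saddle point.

local minimum

The Hessian at the origin is H = [[6, -10, -2, 0], [-10, 26, 6, 0], [-2, 6, 2, 0], [0, 0, 0, 8]].
Congruent diagonalization of H (simultaneous row and column reduction) yields pivots 6, 28/3, 4/7, 8.
That gives 4 positive pivots.
H is positive definite, so the origin is a strict local minimum.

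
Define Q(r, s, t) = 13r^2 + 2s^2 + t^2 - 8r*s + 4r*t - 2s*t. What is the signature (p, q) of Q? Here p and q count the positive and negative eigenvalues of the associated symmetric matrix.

(3, 0)

The symmetric matrix is A = [[13, -4, 2], [-4, 2, -1], [2, -1, 1]].
Congruent diagonalization of A (simultaneous row and column reduction) yields pivots 13, 10/13, 1/2.
Counting signs: 3 positive.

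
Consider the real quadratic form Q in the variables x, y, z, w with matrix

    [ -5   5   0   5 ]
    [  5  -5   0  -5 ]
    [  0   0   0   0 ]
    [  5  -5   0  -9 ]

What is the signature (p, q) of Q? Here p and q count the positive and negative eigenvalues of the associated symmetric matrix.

Row-reducing A symmetrically gives the diagonal entries -5, 0, 0, -4.
That gives 2 negative, 2 zero pivots.

(0, 2)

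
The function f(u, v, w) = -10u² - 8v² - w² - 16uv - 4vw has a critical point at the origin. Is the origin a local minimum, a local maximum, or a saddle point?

The Hessian at the origin is H = [[-20, -16, 0], [-16, -16, -4], [0, -4, -2]].
Row-reducing H symmetrically gives the diagonal entries -20, -16/5, 3.
Counting signs: 1 positive, 2 negative.
H is indefinite, so the origin is a saddle point.

saddle point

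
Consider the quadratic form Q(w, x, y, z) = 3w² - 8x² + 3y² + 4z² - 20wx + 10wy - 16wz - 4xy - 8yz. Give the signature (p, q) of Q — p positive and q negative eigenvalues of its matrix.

(1, 2)

The symmetric matrix is A = [[3, -10, 5, -8], [-10, -8, -2, 0], [5, -2, 3, -4], [-8, 0, -4, 4]].
Row-reducing A symmetrically gives the diagonal entries 3, -124/3, -4/31, 0.
Counting signs: 1 positive, 2 negative, 1 zero.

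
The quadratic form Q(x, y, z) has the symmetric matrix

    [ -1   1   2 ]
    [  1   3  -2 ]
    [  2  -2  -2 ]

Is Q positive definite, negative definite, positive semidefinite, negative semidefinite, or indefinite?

Row-reducing A symmetrically gives the diagonal entries -1, 4, 2.
That gives 2 positive, 1 negative pivots.
Hence Q is indefinite.

indefinite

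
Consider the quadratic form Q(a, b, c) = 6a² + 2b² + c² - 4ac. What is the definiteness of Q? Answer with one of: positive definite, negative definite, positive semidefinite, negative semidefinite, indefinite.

The symmetric matrix of Q is A = [[6, 0, -2], [0, 2, 0], [-2, 0, 1]].
Leading principal minors: Δ_1 = 6, Δ_2 = 12, Δ_3 = 4.
All leading principal minors are positive, so by Sylvester's criterion Q is positive definite.

positive definite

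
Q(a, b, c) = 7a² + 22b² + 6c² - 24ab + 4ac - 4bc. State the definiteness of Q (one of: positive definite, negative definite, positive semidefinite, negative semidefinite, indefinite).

The symmetric matrix of Q is A = [[7, -12, 2], [-12, 22, -2], [2, -2, 6]].
Leading principal minors: Δ_1 = 7, Δ_2 = 10, Δ_3 = 40.
All leading principal minors are positive, so by Sylvester's criterion Q is positive definite.

positive definite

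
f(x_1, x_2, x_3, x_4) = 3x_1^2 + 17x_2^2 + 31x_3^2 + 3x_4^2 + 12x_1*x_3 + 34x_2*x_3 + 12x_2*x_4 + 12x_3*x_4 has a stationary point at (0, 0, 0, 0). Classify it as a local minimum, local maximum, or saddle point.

The Hessian at the origin is H = [[6, 0, 12, 0], [0, 34, 34, 12], [12, 34, 62, 12], [0, 12, 12, 6]].
An LDLᵀ factorisation of H has diagonal entries 6, 34, 4, 30/17.
That gives 4 positive pivots.
H is positive definite, so the origin is a strict local minimum.

local minimum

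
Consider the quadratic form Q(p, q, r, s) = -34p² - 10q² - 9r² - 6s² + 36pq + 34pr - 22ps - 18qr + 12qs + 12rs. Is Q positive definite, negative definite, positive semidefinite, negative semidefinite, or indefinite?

negative definite

The symmetric matrix of Q is A = [[-34, 18, 17, -11], [18, -10, -9, 6], [17, -9, -9, 6], [-11, 6, 6, -6]].
Leading principal minors: Δ_1 = -34, Δ_2 = 16, Δ_3 = -8, Δ_4 = 15.
The signs alternate starting with Δ_1 < 0, so by Sylvester's criterion Q is negative definite.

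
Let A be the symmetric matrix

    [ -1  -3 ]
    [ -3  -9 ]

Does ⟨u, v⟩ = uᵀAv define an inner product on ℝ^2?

no

For the 2×2 matrix [[-1, -3], [-3, -9]]: det = -1·-9 − (-3)² = 0, trace = -10.
det = 0 so one eigenvalue is zero; the form is semidefinite with the sign of the trace.
⟨·,·⟩ is an inner product exactly when A is positive definite.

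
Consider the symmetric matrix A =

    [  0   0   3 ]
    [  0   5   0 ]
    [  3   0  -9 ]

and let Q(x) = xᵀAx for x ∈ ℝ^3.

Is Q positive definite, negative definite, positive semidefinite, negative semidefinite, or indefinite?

indefinite

A is congruent to a diagonal matrix with 2 positive, 1 negative and 0 zero entries, so Q is indefinite.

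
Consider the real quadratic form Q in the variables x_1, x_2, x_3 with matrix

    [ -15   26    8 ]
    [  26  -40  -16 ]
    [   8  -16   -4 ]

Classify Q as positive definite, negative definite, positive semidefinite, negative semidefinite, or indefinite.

indefinite

Symmetric row and column elimination reduces A to a congruent diagonal form with pivots -15, 76/15, -12/19.
Counting signs: 1 positive, 2 negative.
Hence Q is indefinite.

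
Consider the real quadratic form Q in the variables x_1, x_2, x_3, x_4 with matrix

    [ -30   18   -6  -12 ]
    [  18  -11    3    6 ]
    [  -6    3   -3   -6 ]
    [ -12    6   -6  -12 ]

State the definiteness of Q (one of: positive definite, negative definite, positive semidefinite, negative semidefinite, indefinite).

negative semidefinite

Row-reducing A symmetrically gives the diagonal entries -30, -1/5, 0, 0.
So there are 2 negative, 2 zero pivots.
Hence Q is negative semidefinite.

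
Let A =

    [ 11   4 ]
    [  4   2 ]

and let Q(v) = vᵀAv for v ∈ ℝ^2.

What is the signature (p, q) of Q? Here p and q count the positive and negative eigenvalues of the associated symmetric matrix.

(2, 0)

Applying the same elementary operations to the rows and columns of A produces a congruent diagonal matrix with entries 11, 6/11.
Counting signs: 2 positive.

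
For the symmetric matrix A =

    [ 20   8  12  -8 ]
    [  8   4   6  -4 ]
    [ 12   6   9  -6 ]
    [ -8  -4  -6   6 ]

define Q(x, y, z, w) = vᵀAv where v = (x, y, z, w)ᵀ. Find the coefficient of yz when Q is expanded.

12

The coefficient of yz is A[2,3] + A[3,2] = 2·6 = 12.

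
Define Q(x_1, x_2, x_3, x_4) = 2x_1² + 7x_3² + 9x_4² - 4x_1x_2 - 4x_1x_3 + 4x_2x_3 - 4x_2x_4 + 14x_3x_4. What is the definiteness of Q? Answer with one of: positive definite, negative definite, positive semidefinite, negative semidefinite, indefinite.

The symmetric matrix is A = [[2, -2, -2, 0], [-2, 0, 2, -2], [-2, 2, 7, 7], [0, -2, 7, 9]].
Symmetric row and column elimination reduces A to a congruent diagonal form with pivots 2, -2, 5, 6/5.
So there are 3 positive, 1 negative pivots.
Hence Q is indefinite.

indefinite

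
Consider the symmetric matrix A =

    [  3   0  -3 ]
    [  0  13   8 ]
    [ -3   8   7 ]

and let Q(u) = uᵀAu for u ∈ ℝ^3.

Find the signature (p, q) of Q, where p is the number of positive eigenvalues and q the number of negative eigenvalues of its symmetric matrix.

(2, 1)

Applying the same elementary operations to the rows and columns of A produces a congruent diagonal matrix with entries 3, 13, -12/13.
So there are 2 positive, 1 negative pivots.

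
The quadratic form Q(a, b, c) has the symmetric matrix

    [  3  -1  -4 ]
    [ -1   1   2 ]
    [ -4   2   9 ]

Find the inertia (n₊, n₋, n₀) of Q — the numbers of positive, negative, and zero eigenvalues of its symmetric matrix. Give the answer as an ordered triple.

(3, 0, 0)

Congruent diagonalization of A (simultaneous row and column reduction) yields pivots 3, 2/3, 3.
That gives 3 positive pivots.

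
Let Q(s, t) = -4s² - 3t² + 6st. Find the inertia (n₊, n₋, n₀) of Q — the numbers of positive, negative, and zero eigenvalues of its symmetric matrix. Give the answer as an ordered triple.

The symmetric matrix is A = [[-4, 3], [3, -3]].
Symmetric row and column elimination reduces A to a congruent diagonal form with pivots -4, -3/4.
Counting signs: 2 negative.

(0, 2, 0)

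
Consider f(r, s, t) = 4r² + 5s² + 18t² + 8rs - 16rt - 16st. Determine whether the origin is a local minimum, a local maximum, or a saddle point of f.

The Hessian at the origin is H = [[8, 8, -16], [8, 10, -16], [-16, -16, 36]].
An LDLᵀ factorisation of H has diagonal entries 8, 2, 4.
Counting signs: 3 positive.
H is positive definite, so the origin is a strict local minimum.

local minimum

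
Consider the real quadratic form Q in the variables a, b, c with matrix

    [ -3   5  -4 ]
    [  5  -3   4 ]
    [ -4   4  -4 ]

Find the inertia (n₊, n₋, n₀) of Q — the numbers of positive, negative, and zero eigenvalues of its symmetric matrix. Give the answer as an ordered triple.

Congruent diagonalization of A (simultaneous row and column reduction) yields pivots -3, 16/3, 0.
So there are 1 positive, 1 negative, 1 zero pivots.

(1, 1, 1)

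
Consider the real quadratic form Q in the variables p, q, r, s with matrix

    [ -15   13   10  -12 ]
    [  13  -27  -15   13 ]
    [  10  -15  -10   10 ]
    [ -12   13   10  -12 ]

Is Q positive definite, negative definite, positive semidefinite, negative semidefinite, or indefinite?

Leading principal minors: Δ_1 = -15, Δ_2 = 236, Δ_3 = -185, Δ_4 = 150.
The signs alternate starting with Δ_1 < 0, so by Sylvester's criterion Q is negative definite.

negative definite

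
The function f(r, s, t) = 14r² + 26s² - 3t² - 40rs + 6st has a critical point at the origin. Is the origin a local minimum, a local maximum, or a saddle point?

saddle point

The Hessian at the origin is H = [[28, -40, 0], [-40, 52, 6], [0, 6, -6]].
Row-reducing H symmetrically gives the diagonal entries 28, -36/7, 1.
So there are 2 positive, 1 negative pivots.
H is indefinite, so the origin is a saddle point.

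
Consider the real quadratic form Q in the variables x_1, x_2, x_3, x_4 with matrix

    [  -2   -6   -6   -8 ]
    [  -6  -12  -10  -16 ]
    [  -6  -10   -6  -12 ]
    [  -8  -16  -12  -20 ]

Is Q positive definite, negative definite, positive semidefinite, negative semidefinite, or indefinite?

Congruent diagonalization of A (simultaneous row and column reduction) yields pivots -2, 6, 4/3, 0.
That gives 2 positive, 1 negative, 1 zero pivots.
Hence Q is indefinite.

indefinite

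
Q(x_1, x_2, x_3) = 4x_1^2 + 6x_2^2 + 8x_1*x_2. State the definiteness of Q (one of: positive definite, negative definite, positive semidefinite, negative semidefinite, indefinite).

positive semidefinite

The symmetric matrix is A = [[4, 4, 0], [4, 6, 0], [0, 0, 0]].
Congruent diagonalization of A (simultaneous row and column reduction) yields pivots 4, 2, 0.
So there are 2 positive, 1 zero pivots.
Hence Q is positive semidefinite.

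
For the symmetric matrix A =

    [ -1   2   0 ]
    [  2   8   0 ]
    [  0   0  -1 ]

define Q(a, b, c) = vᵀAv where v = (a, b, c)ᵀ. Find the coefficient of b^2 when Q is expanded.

8

The coefficient of b^2 is the diagonal entry A[2,2] = 8.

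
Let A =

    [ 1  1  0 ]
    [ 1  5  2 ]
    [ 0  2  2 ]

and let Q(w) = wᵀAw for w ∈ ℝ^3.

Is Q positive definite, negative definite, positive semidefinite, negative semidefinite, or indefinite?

positive definite

Leading principal minors: Δ_1 = 1, Δ_2 = 4, Δ_3 = 4.
All leading principal minors are positive, so by Sylvester's criterion Q is positive definite.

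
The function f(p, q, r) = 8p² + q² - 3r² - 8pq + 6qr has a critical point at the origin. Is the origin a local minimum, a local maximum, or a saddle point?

The Hessian at the origin is H = [[16, -8, 0], [-8, 2, 6], [0, 6, -6]].
Applying the same elementary operations to the rows and columns of H produces a congruent diagonal matrix with entries 16, -2, 12.
So there are 2 positive, 1 negative pivots.
H is indefinite, so the origin is a saddle point.

saddle point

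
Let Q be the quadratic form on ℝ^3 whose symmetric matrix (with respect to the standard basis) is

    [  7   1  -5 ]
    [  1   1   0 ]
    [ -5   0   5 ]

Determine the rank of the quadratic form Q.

3

Row-reducing A symmetrically gives the diagonal entries 7, 6/7, 5/6.
Counting signs: 3 positive.
The rank is the number of nonzero pivots: 3.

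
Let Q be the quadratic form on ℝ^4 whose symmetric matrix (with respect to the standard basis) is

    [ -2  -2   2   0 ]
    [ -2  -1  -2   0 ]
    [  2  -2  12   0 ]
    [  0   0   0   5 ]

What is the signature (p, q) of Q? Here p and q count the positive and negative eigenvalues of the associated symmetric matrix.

Symmetric row and column elimination reduces A to a congruent diagonal form with pivots -2, 1, -2, 5.
Counting signs: 2 positive, 2 negative.

(2, 2)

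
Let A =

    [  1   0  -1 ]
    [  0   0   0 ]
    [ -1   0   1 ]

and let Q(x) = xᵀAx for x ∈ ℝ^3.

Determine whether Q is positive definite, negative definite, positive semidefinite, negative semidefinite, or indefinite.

Congruent diagonalization of A (simultaneous row and column reduction) yields pivots 1, 0, 0.
So there are 1 positive, 2 zero pivots.
Hence Q is positive semidefinite.

positive semidefinite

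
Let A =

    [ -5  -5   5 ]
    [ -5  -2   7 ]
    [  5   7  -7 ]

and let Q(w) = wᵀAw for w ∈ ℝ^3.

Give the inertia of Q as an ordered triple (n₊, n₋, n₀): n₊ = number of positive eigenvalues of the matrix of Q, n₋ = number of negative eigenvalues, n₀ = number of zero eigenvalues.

Congruent diagonalization of A (simultaneous row and column reduction) yields pivots -5, 3, -10/3.
Counting signs: 1 positive, 2 negative.

(1, 2, 0)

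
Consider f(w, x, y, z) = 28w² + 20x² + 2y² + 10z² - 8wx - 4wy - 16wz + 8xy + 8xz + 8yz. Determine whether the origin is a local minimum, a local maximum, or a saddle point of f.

local minimum

The Hessian at the origin is H = [[56, -8, -4, -16], [-8, 40, 8, 8], [-4, 8, 4, 8], [-16, 8, 8, 20]].
Symmetric row and column elimination reduces H to a congruent diagonal form with pivots 56, 272/7, 39/17, 4/39.
That gives 4 positive pivots.
H is positive definite, so the origin is a strict local minimum.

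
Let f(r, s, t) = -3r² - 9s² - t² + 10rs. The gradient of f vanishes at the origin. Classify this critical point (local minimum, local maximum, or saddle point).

local maximum

The Hessian at the origin is H = [[-6, 10, 0], [10, -18, 0], [0, 0, -2]].
Congruent diagonalization of H (simultaneous row and column reduction) yields pivots -6, -4/3, -2.
That gives 3 negative pivots.
H is negative definite, so the origin is a strict local maximum.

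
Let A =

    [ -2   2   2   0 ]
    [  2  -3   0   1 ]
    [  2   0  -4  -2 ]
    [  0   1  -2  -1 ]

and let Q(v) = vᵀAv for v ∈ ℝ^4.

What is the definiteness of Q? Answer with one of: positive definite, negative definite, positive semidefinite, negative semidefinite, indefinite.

Symmetric row and column elimination reduces A to a congruent diagonal form with pivots -2, -1, 2, 0.
So there are 1 positive, 2 negative, 1 zero pivots.
Hence Q is indefinite.

indefinite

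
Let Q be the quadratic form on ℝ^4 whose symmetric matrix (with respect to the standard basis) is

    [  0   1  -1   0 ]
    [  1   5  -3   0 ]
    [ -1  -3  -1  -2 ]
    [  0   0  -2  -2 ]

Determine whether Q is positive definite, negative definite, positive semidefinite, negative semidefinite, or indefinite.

indefinite

A is congruent to a diagonal matrix with 1 positive, 2 negative and 1 zero entries, so Q is indefinite.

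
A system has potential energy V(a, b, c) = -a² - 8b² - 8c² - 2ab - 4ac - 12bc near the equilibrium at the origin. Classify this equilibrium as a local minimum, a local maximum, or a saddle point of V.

The Hessian at the origin is H = [[-2, -2, -4], [-2, -16, -12], [-4, -12, -16]].
Symmetric row and column elimination reduces H to a congruent diagonal form with pivots -2, -14, -24/7.
Counting signs: 3 negative.
H is negative definite, so the origin is a strict local maximum.

local maximum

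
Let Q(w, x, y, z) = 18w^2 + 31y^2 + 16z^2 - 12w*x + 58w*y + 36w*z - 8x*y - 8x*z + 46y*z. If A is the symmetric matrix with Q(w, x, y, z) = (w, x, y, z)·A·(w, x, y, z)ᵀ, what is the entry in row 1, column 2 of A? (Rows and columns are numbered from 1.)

The coefficient of w·x in Q is -12. For a symmetric A this equals A[1,2] + A[2,1] = 2·A[1,2].
So A[1,2] = -12/2 = -6.

-6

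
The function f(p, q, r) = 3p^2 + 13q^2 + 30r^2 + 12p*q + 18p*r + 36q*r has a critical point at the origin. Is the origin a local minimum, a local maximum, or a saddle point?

local minimum

The Hessian at the origin is H = [[6, 12, 18], [12, 26, 36], [18, 36, 60]].
Symmetric row and column elimination reduces H to a congruent diagonal form with pivots 6, 2, 6.
Counting signs: 3 positive.
H is positive definite, so the origin is a strict local minimum.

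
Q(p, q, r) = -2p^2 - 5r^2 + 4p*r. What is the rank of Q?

The associated matrix is A = [[-2, 0, 2], [0, 0, 0], [2, 0, -5]].
Row-reducing A symmetrically gives the diagonal entries -2, 0, -3.
That gives 2 negative, 1 zero pivots.
The rank is the number of nonzero pivots: 2.

2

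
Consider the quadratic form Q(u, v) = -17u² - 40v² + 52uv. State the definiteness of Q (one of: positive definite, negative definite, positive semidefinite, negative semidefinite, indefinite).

The symmetric matrix of Q is [[-17, 26], [26, -40]].
For the 2×2 matrix [[-17, 26], [26, -40]]: det = -17·-40 − (26)² = 4, trace = -57.
det > 0 so both eigenvalues share the sign of the trace; trace = -57 < 0 ⇒ both negative.

negative definite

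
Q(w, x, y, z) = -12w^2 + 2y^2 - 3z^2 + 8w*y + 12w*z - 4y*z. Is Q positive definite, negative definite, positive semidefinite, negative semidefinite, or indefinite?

Write A = [[-12, 0, 4, 6], [0, 0, 0, 0], [4, 0, 2, -2], [6, 0, -2, -3]].
Congruent diagonalization of A (simultaneous row and column reduction) yields pivots -12, 0, 10/3, 0.
That gives 1 positive, 1 negative, 2 zero pivots.
Hence Q is indefinite.

indefinite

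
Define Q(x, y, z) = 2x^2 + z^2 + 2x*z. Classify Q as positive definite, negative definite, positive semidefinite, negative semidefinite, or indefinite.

Write A = [[2, 0, 1], [0, 0, 0], [1, 0, 1]].
Applying the same elementary operations to the rows and columns of A produces a congruent diagonal matrix with entries 2, 0, 1/2.
Counting signs: 2 positive, 1 zero.
Hence Q is positive semidefinite.

positive semidefinite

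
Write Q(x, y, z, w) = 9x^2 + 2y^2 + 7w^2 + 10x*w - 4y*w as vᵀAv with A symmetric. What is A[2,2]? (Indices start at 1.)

2

The coefficient of y^2 in Q is 2, and that is exactly A[2,2].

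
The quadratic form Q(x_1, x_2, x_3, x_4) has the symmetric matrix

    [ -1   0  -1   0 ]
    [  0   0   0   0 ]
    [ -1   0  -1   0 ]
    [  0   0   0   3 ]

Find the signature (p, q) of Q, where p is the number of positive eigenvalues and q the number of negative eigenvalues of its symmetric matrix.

(1, 1)

Symmetric row and column elimination reduces A to a congruent diagonal form with pivots -1, 0, 0, 3.
So there are 1 positive, 1 negative, 2 zero pivots.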